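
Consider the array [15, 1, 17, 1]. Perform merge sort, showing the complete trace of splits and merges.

Merge sort trace:

Split: [15, 1, 17, 1] -> [15, 1] and [17, 1]
  Split: [15, 1] -> [15] and [1]
  Merge: [15] + [1] -> [1, 15]
  Split: [17, 1] -> [17] and [1]
  Merge: [17] + [1] -> [1, 17]
Merge: [1, 15] + [1, 17] -> [1, 1, 15, 17]

Final sorted array: [1, 1, 15, 17]

The merge sort proceeds by recursively splitting the array and merging sorted halves.
After all merges, the sorted array is [1, 1, 15, 17].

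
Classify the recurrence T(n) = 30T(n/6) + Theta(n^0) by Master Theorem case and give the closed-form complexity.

Master Theorem for T(n) = 30T(n/6) + O(n^0):

a = 30, b = 6, c = 0
log_b(a) = log_6(30) = 1.8982

Case 1: c = 0 < log_6(30) = 1.8982
T(n) = O(n^(log_6 30))

For T(n) = 30T(n/6) + O(n^0): log_6(30) = 1.8982. This is Case 1 of the Master Theorem (c < log_b(a), work dominated by leaves), giving O(n^(log_6 30)).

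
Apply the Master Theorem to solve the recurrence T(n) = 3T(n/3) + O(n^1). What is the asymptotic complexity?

Master Theorem for T(n) = 3T(n/3) + O(n^1):

a = 3, b = 3, c = 1
log_b(a) = log_3(3) = 1.0000

Case 2: c = 1 = log_3(3) = 1.0000
T(n) = O(n^1 log n) = O(n log n)

For T(n) = 3T(n/3) + O(n^1): log_3(3) = 1.0000. This is Case 2 of the Master Theorem (c = log_b(a), equal work at all levels), giving O(n log n).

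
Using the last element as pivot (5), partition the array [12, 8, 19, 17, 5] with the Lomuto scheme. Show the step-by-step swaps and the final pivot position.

Lomuto partition with pivot = 5:

Initial array: [12, 8, 19, 17, 5]

arr[0]=12 > 5: no swap
arr[1]=8 > 5: no swap
arr[2]=19 > 5: no swap
arr[3]=17 > 5: no swap

Place pivot at position 0: [5, 8, 19, 17, 12]
Pivot position: 0

After partitioning with pivot 5, the array becomes [5, 8, 19, 17, 12]. The pivot is placed at index 0. All elements to the left of the pivot are <= 5, and all elements to the right are > 5.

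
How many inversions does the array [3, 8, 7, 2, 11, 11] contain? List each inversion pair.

Finding inversions in [3, 8, 7, 2, 11, 11]:

(0, 3): arr[0]=3 > arr[3]=2
(1, 2): arr[1]=8 > arr[2]=7
(1, 3): arr[1]=8 > arr[3]=2
(2, 3): arr[2]=7 > arr[3]=2

Total inversions: 4

The array has 4 inversion(s): (0,3), (1,2), (1,3), (2,3). Each pair (i,j) satisfies i < j and arr[i] > arr[j].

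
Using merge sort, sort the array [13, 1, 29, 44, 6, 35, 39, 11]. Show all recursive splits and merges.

Merge sort trace:

Split: [13, 1, 29, 44, 6, 35, 39, 11] -> [13, 1, 29, 44] and [6, 35, 39, 11]
  Split: [13, 1, 29, 44] -> [13, 1] and [29, 44]
    Split: [13, 1] -> [13] and [1]
    Merge: [13] + [1] -> [1, 13]
    Split: [29, 44] -> [29] and [44]
    Merge: [29] + [44] -> [29, 44]
  Merge: [1, 13] + [29, 44] -> [1, 13, 29, 44]
  Split: [6, 35, 39, 11] -> [6, 35] and [39, 11]
    Split: [6, 35] -> [6] and [35]
    Merge: [6] + [35] -> [6, 35]
    Split: [39, 11] -> [39] and [11]
    Merge: [39] + [11] -> [11, 39]
  Merge: [6, 35] + [11, 39] -> [6, 11, 35, 39]
Merge: [1, 13, 29, 44] + [6, 11, 35, 39] -> [1, 6, 11, 13, 29, 35, 39, 44]

Final sorted array: [1, 6, 11, 13, 29, 35, 39, 44]

The merge sort proceeds by recursively splitting the array and merging sorted halves.
After all merges, the sorted array is [1, 6, 11, 13, 29, 35, 39, 44].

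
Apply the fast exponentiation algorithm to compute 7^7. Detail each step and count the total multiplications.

Computing 7^7 by squaring (build up from 7^1; each line after the first costs one multiplication):

7^1 = 7
7^2 = (7^1)^2 = 7^2 = 49
7^3 = 7 * 7^2 = 7 * 49 = 343
7^6 = (7^3)^2 = 343^2 = 117649
7^7 = 7 * 7^6 = 7 * 117649 = 823543

Result: 823543
Multiplications needed: 4 (4 lines after 7^1)

7^7 = 823543. Using exponentiation by squaring, this requires 4 multiplications. The key idea: if the exponent is even, square the half-power; if odd, multiply by the base once.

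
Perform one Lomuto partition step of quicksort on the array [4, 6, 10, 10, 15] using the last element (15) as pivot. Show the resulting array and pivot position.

Lomuto partition with pivot = 15:

Initial array: [4, 6, 10, 10, 15]

arr[0]=4 <= 15: swap with position 0, array becomes [4, 6, 10, 10, 15]
arr[1]=6 <= 15: swap with position 1, array becomes [4, 6, 10, 10, 15]
arr[2]=10 <= 15: swap with position 2, array becomes [4, 6, 10, 10, 15]
arr[3]=10 <= 15: swap with position 3, array becomes [4, 6, 10, 10, 15]

Place pivot at position 4: [4, 6, 10, 10, 15]
Pivot position: 4

After partitioning with pivot 15, the array becomes [4, 6, 10, 10, 15]. The pivot is placed at index 4. All elements to the left of the pivot are <= 15, and all elements to the right are > 15.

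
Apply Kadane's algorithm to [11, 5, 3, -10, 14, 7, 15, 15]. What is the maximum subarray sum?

Using Kadane's algorithm on [11, 5, 3, -10, 14, 7, 15, 15]:

Scanning through the array:
Position 1 (value 5): max_ending_here = 16, max_so_far = 16
Position 2 (value 3): max_ending_here = 19, max_so_far = 19
Position 3 (value -10): max_ending_here = 9, max_so_far = 19
Position 4 (value 14): max_ending_here = 23, max_so_far = 23
Position 5 (value 7): max_ending_here = 30, max_so_far = 30
Position 6 (value 15): max_ending_here = 45, max_so_far = 45
Position 7 (value 15): max_ending_here = 60, max_so_far = 60

Maximum subarray: [11, 5, 3, -10, 14, 7, 15, 15]
Maximum sum: 60

The maximum subarray is [11, 5, 3, -10, 14, 7, 15, 15] with sum 60. This subarray runs from index 0 to index 7.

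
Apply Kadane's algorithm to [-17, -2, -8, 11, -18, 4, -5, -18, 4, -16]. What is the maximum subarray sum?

Using Kadane's algorithm on [-17, -2, -8, 11, -18, 4, -5, -18, 4, -16]:

Scanning through the array:
Position 1 (value -2): max_ending_here = -2, max_so_far = -2
Position 2 (value -8): max_ending_here = -8, max_so_far = -2
Position 3 (value 11): max_ending_here = 11, max_so_far = 11
Position 4 (value -18): max_ending_here = -7, max_so_far = 11
Position 5 (value 4): max_ending_here = 4, max_so_far = 11
Position 6 (value -5): max_ending_here = -1, max_so_far = 11
Position 7 (value -18): max_ending_here = -18, max_so_far = 11
Position 8 (value 4): max_ending_here = 4, max_so_far = 11
Position 9 (value -16): max_ending_here = -12, max_so_far = 11

Maximum subarray: [11]
Maximum sum: 11

The maximum subarray is [11] with sum 11. This subarray runs from index 3 to index 3.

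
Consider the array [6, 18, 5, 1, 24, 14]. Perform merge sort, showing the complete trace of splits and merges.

Merge sort trace:

Split: [6, 18, 5, 1, 24, 14] -> [6, 18, 5] and [1, 24, 14]
  Split: [6, 18, 5] -> [6] and [18, 5]
    Split: [18, 5] -> [18] and [5]
    Merge: [18] + [5] -> [5, 18]
  Merge: [6] + [5, 18] -> [5, 6, 18]
  Split: [1, 24, 14] -> [1] and [24, 14]
    Split: [24, 14] -> [24] and [14]
    Merge: [24] + [14] -> [14, 24]
  Merge: [1] + [14, 24] -> [1, 14, 24]
Merge: [5, 6, 18] + [1, 14, 24] -> [1, 5, 6, 14, 18, 24]

Final sorted array: [1, 5, 6, 14, 18, 24]

The merge sort proceeds by recursively splitting the array and merging sorted halves.
After all merges, the sorted array is [1, 5, 6, 14, 18, 24].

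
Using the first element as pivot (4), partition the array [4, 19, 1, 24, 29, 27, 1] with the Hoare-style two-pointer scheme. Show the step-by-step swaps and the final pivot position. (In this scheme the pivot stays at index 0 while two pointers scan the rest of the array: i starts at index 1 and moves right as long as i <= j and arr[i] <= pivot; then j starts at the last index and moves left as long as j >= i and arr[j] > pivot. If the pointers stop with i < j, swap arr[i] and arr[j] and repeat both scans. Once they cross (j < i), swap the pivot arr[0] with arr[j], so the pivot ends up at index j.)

Hoare-style two-pointer partition with pivot = 4:

Initial array: [4, 19, 1, 24, 29, 27, 1]

Pointers start at i = 1, j = 6.
i stops at index 1 (arr[1]=19 > 4), j stops at index 6 (arr[6]=1 <= 4): swap arr[1] and arr[6], array becomes [4, 1, 1, 24, 29, 27, 19]
i ends at 3, j ends at 2: the pointers have crossed (j < i), so scanning stops.

Swap pivot arr[0] with arr[2] to place pivot at position 2: [1, 1, 4, 24, 29, 27, 19]
Pivot position: 2

After partitioning with pivot 4, the array becomes [1, 1, 4, 24, 29, 27, 19]. The pivot is placed at index 2. All elements to the left of the pivot are <= 4, and all elements to the right are > 4.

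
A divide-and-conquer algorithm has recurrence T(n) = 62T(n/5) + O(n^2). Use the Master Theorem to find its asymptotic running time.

Master Theorem for T(n) = 62T(n/5) + O(n^2):

a = 62, b = 5, c = 2
log_b(a) = log_5(62) = 2.5643

Case 1: c = 2 < log_5(62) = 2.5643
T(n) = O(n^(log_5 62))

For T(n) = 62T(n/5) + O(n^2): log_5(62) = 2.5643. This is Case 1 of the Master Theorem (c < log_b(a), work dominated by leaves), giving O(n^(log_5 62)).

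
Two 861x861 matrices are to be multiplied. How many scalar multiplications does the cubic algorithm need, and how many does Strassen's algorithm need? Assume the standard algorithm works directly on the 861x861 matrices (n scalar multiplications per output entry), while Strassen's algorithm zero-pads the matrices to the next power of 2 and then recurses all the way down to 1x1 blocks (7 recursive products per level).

Matrix multiplication for 861x861 matrices:

Strassen's algorithm requires power-of-2 dimensions. Pad 861x861 to 1024x1024 (next power of 2).

Standard algorithm: 861^3 = 638277381 multiplications
Strassen's algorithm: 7^(log2(1024)) = 7^10 = 282475249 multiplications
Savings: 638277381 - 282475249 = 355802132 multiplications

Standard: 638277381 multiplications (861^3). Strassen: 282475249 multiplications (7^10, after padding to 1024x1024). Strassen reduces 8 recursive multiplications to 7 at each level.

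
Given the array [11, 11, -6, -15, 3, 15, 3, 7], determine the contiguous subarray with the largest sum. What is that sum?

Using Kadane's algorithm on [11, 11, -6, -15, 3, 15, 3, 7]:

Scanning through the array:
Position 1 (value 11): max_ending_here = 22, max_so_far = 22
Position 2 (value -6): max_ending_here = 16, max_so_far = 22
Position 3 (value -15): max_ending_here = 1, max_so_far = 22
Position 4 (value 3): max_ending_here = 4, max_so_far = 22
Position 5 (value 15): max_ending_here = 19, max_so_far = 22
Position 6 (value 3): max_ending_here = 22, max_so_far = 22
Position 7 (value 7): max_ending_here = 29, max_so_far = 29

Maximum subarray: [11, 11, -6, -15, 3, 15, 3, 7]
Maximum sum: 29

The maximum subarray is [11, 11, -6, -15, 3, 15, 3, 7] with sum 29. This subarray runs from index 0 to index 7.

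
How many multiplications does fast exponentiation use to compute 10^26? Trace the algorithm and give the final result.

Computing 10^26 by squaring (build up from 10^1; each line after the first costs one multiplication):

10^1 = 10
10^2 = (10^1)^2 = 10^2 = 100
10^3 = 10 * 10^2 = 10 * 100 = 1000
10^6 = (10^3)^2 = 1000^2 = 1000000
10^12 = (10^6)^2 = 1000000^2 = 1000000000000
10^13 = 10 * 10^12 = 10 * 1000000000000 = 10000000000000
10^26 = (10^13)^2 = 10000000000000^2 = 100000000000000000000000000

Result: 100000000000000000000000000
Multiplications needed: 6 (6 lines after 10^1)

10^26 = 100000000000000000000000000. Using exponentiation by squaring, this requires 6 multiplications. The key idea: if the exponent is even, square the half-power; if odd, multiply by the base once.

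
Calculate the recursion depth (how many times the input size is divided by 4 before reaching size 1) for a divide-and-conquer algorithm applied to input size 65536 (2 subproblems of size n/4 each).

For divide and conquer with division factor 4:

Problem sizes at each level:
Level 0: 65536
Level 1: 16384
Level 2: 4096
Level 3: 1024
Level 4: 256
Level 5: 64
Level 6: 16
Level 7: 4
Level 8: 1

The root is level 0 and the size-1 base case is level 8 (the tree spans levels 0 through 8, i.e. 9 levels counting the root), so the depth is the number of divisions: log_4(65536) = 8

The recursion tree depth is log_4(65536) = 8. At each level, the problem size is divided by 4, so it takes 8 divisions to reduce to a base case of size 1. The algorithm makes 2 recursive calls at each level.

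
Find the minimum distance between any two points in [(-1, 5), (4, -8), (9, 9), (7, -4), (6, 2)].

Computing all pairwise distances among 5 points:

d((-1, 5), (4, -8)) = 13.9284
d((-1, 5), (9, 9)) = 10.7703
d((-1, 5), (7, -4)) = 12.0416
d((-1, 5), (6, 2)) = 7.6158
d((4, -8), (9, 9)) = 17.72
d((4, -8), (7, -4)) = 5.0 <-- minimum
d((4, -8), (6, 2)) = 10.198
d((9, 9), (7, -4)) = 13.1529
d((9, 9), (6, 2)) = 7.6158
d((7, -4), (6, 2)) = 6.0828

Closest pair: (4, -8) and (7, -4) with distance 5.0

The closest pair is (4, -8) and (7, -4) with Euclidean distance 5.0. For 5 points, brute-force pairwise comparison is shown above. For large n, the divide-and-conquer algorithm (sort by x, recurse on halves, check the dividing strip) achieves O(n log n).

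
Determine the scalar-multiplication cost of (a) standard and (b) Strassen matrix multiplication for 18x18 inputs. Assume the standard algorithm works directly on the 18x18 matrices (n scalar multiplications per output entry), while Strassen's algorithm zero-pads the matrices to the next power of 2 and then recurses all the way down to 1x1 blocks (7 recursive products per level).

Matrix multiplication for 18x18 matrices:

Strassen's algorithm requires power-of-2 dimensions. Pad 18x18 to 32x32 (next power of 2).

Standard algorithm: 18^3 = 5832 multiplications
Strassen's algorithm: 7^(log2(32)) = 7^5 = 16807 multiplications
Difference: 5832 - 16807 = -10975 (Strassen uses MORE here due to padding overhead — for small or just-over-power-of-2 n, padding can outweigh the per-level savings)

Standard: 5832 multiplications (18^3). Strassen: 16807 multiplications (7^5, after padding to 32x32). Strassen reduces 8 recursive multiplications to 7 at each level.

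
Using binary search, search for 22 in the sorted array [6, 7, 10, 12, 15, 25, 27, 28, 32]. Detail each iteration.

Binary search for 22 in [6, 7, 10, 12, 15, 25, 27, 28, 32]:

lo=0, hi=8, mid=4, arr[mid]=15 -> 15 < 22, search right half
lo=5, hi=8, mid=6, arr[mid]=27 -> 27 > 22, search left half
lo=5, hi=5, mid=5, arr[mid]=25 -> 25 > 22, search left half
lo=5 > hi=4, target 22 not found

Binary search determines that 22 is not in the array after 3 comparisons. The search space was exhausted without finding the target.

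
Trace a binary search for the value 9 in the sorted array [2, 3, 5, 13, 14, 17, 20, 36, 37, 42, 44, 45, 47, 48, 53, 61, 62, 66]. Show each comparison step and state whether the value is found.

Binary search for 9 in [2, 3, 5, 13, 14, 17, 20, 36, 37, 42, 44, 45, 47, 48, 53, 61, 62, 66]:

lo=0, hi=17, mid=8, arr[mid]=37 -> 37 > 9, search left half
lo=0, hi=7, mid=3, arr[mid]=13 -> 13 > 9, search left half
lo=0, hi=2, mid=1, arr[mid]=3 -> 3 < 9, search right half
lo=2, hi=2, mid=2, arr[mid]=5 -> 5 < 9, search right half
lo=3 > hi=2, target 9 not found

Binary search determines that 9 is not in the array after 4 comparisons. The search space was exhausted without finding the target.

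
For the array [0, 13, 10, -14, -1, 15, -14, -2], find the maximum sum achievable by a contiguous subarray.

Using Kadane's algorithm on [0, 13, 10, -14, -1, 15, -14, -2]:

Scanning through the array:
Position 1 (value 13): max_ending_here = 13, max_so_far = 13
Position 2 (value 10): max_ending_here = 23, max_so_far = 23
Position 3 (value -14): max_ending_here = 9, max_so_far = 23
Position 4 (value -1): max_ending_here = 8, max_so_far = 23
Position 5 (value 15): max_ending_here = 23, max_so_far = 23
Position 6 (value -14): max_ending_here = 9, max_so_far = 23
Position 7 (value -2): max_ending_here = 7, max_so_far = 23

Maximum subarray: [0, 13, 10]
Maximum sum: 23

The maximum subarray is [0, 13, 10] with sum 23. This subarray runs from index 0 to index 2.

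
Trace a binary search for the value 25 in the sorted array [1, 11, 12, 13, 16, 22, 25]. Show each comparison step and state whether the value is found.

Binary search for 25 in [1, 11, 12, 13, 16, 22, 25]:

lo=0, hi=6, mid=3, arr[mid]=13 -> 13 < 25, search right half
lo=4, hi=6, mid=5, arr[mid]=22 -> 22 < 25, search right half
lo=6, hi=6, mid=6, arr[mid]=25 -> Found target at index 6!

Binary search finds 25 at index 6 after 3 comparisons. The search repeatedly halves the search space by comparing with the middle element.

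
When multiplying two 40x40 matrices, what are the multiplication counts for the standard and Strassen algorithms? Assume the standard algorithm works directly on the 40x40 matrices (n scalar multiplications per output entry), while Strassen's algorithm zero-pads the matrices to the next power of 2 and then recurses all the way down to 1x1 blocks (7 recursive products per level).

Matrix multiplication for 40x40 matrices:

Strassen's algorithm requires power-of-2 dimensions. Pad 40x40 to 64x64 (next power of 2).

Standard algorithm: 40^3 = 64000 multiplications
Strassen's algorithm: 7^(log2(64)) = 7^6 = 117649 multiplications
Difference: 64000 - 117649 = -53649 (Strassen uses MORE here due to padding overhead — for small or just-over-power-of-2 n, padding can outweigh the per-level savings)

Standard: 64000 multiplications (40^3). Strassen: 117649 multiplications (7^6, after padding to 64x64). Strassen reduces 8 recursive multiplications to 7 at each level.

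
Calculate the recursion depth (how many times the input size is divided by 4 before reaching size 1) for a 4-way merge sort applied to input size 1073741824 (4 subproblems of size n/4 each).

For divide and conquer with division factor 4:

Problem sizes at each level:
Level 0: 1073741824
Level 1: 268435456
Level 2: 67108864
Level 3: 16777216
Level 4: 4194304
Level 5: 1048576
Level 6: 262144
Level 7: 65536
Level 8: 16384
Level 9: 4096
Level 10: 1024
Level 11: 256
Level 12: 64
Level 13: 16
Level 14: 4
Level 15: 1

The root is level 0 and the size-1 base case is level 15 (the tree spans levels 0 through 15, i.e. 16 levels counting the root), so the depth is the number of divisions: log_4(1073741824) = 15

The recursion tree depth is log_4(1073741824) = 15. At each level, the problem size is divided by 4, so it takes 15 divisions to reduce to a base case of size 1. The algorithm makes 4 recursive calls at each level.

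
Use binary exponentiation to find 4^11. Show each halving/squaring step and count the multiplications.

Computing 4^11 by squaring (build up from 4^1; each line after the first costs one multiplication):

4^1 = 4
4^2 = (4^1)^2 = 4^2 = 16
4^4 = (4^2)^2 = 16^2 = 256
4^5 = 4 * 4^4 = 4 * 256 = 1024
4^10 = (4^5)^2 = 1024^2 = 1048576
4^11 = 4 * 4^10 = 4 * 1048576 = 4194304

Result: 4194304
Multiplications needed: 5 (5 lines after 4^1)

4^11 = 4194304. Using exponentiation by squaring, this requires 5 multiplications. The key idea: if the exponent is even, square the half-power; if odd, multiply by the base once.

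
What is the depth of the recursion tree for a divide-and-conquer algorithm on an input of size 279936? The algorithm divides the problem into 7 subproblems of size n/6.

For divide and conquer with division factor 6:

Problem sizes at each level:
Level 0: 279936
Level 1: 46656
Level 2: 7776
Level 3: 1296
Level 4: 216
Level 5: 36
Level 6: 6
Level 7: 1

The root is level 0 and the size-1 base case is level 7 (the tree spans levels 0 through 7, i.e. 8 levels counting the root), so the depth is the number of divisions: log_6(279936) = 7

The recursion tree depth is log_6(279936) = 7. At each level, the problem size is divided by 6, so it takes 7 divisions to reduce to a base case of size 1. The algorithm makes 7 recursive calls at each level.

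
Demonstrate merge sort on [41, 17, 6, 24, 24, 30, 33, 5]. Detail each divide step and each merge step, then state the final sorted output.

Merge sort trace:

Split: [41, 17, 6, 24, 24, 30, 33, 5] -> [41, 17, 6, 24] and [24, 30, 33, 5]
  Split: [41, 17, 6, 24] -> [41, 17] and [6, 24]
    Split: [41, 17] -> [41] and [17]
    Merge: [41] + [17] -> [17, 41]
    Split: [6, 24] -> [6] and [24]
    Merge: [6] + [24] -> [6, 24]
  Merge: [17, 41] + [6, 24] -> [6, 17, 24, 41]
  Split: [24, 30, 33, 5] -> [24, 30] and [33, 5]
    Split: [24, 30] -> [24] and [30]
    Merge: [24] + [30] -> [24, 30]
    Split: [33, 5] -> [33] and [5]
    Merge: [33] + [5] -> [5, 33]
  Merge: [24, 30] + [5, 33] -> [5, 24, 30, 33]
Merge: [6, 17, 24, 41] + [5, 24, 30, 33] -> [5, 6, 17, 24, 24, 30, 33, 41]

Final sorted array: [5, 6, 17, 24, 24, 30, 33, 41]

The merge sort proceeds by recursively splitting the array and merging sorted halves.
After all merges, the sorted array is [5, 6, 17, 24, 24, 30, 33, 41].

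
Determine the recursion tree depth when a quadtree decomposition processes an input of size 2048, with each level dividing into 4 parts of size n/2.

For divide and conquer with division factor 2:

Problem sizes at each level:
Level 0: 2048
Level 1: 1024
Level 2: 512
Level 3: 256
Level 4: 128
Level 5: 64
Level 6: 32
Level 7: 16
Level 8: 8
Level 9: 4
Level 10: 2
Level 11: 1

The root is level 0 and the size-1 base case is level 11 (the tree spans levels 0 through 11, i.e. 12 levels counting the root), so the depth is the number of divisions: log_2(2048) = 11

The recursion tree depth is log_2(2048) = 11. At each level, the problem size is divided by 2, so it takes 11 divisions to reduce to a base case of size 1. The algorithm makes 4 recursive calls at each level.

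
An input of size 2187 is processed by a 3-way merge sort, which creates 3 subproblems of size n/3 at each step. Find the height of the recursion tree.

For divide and conquer with division factor 3:

Problem sizes at each level:
Level 0: 2187
Level 1: 729
Level 2: 243
Level 3: 81
Level 4: 27
Level 5: 9
Level 6: 3
Level 7: 1

The root is level 0 and the size-1 base case is level 7 (the tree spans levels 0 through 7, i.e. 8 levels counting the root), so the depth is the number of divisions: log_3(2187) = 7

The recursion tree depth is log_3(2187) = 7. At each level, the problem size is divided by 3, so it takes 7 divisions to reduce to a base case of size 1. The algorithm makes 3 recursive calls at each level.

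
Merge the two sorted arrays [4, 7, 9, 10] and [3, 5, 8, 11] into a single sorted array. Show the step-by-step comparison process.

Merging process:

Compare 4 vs 3: take 3 from right. Merged: [3]
Compare 4 vs 5: take 4 from left. Merged: [3, 4]
Compare 7 vs 5: take 5 from right. Merged: [3, 4, 5]
Compare 7 vs 8: take 7 from left. Merged: [3, 4, 5, 7]
Compare 9 vs 8: take 8 from right. Merged: [3, 4, 5, 7, 8]
Compare 9 vs 11: take 9 from left. Merged: [3, 4, 5, 7, 8, 9]
Compare 10 vs 11: take 10 from left. Merged: [3, 4, 5, 7, 8, 9, 10]
Append remaining from right: [11]. Merged: [3, 4, 5, 7, 8, 9, 10, 11]

Final merged array: [3, 4, 5, 7, 8, 9, 10, 11]
Total comparisons: 7

The merged array is [3, 4, 5, 7, 8, 9, 10, 11], requiring 7 comparisons. The merge step runs in O(n) time where n is the total number of elements.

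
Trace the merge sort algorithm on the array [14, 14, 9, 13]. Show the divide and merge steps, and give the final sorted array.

Merge sort trace:

Split: [14, 14, 9, 13] -> [14, 14] and [9, 13]
  Split: [14, 14] -> [14] and [14]
  Merge: [14] + [14] -> [14, 14]
  Split: [9, 13] -> [9] and [13]
  Merge: [9] + [13] -> [9, 13]
Merge: [14, 14] + [9, 13] -> [9, 13, 14, 14]

Final sorted array: [9, 13, 14, 14]

The merge sort proceeds by recursively splitting the array and merging sorted halves.
After all merges, the sorted array is [9, 13, 14, 14].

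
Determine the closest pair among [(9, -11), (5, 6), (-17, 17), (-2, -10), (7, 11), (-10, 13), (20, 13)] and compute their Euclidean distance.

Computing all pairwise distances among 7 points:

d((9, -11), (5, 6)) = 17.4642
d((9, -11), (-17, 17)) = 38.2099
d((9, -11), (-2, -10)) = 11.0454
d((9, -11), (7, 11)) = 22.0907
d((9, -11), (-10, 13)) = 30.6105
d((9, -11), (20, 13)) = 26.4008
d((5, 6), (-17, 17)) = 24.5967
d((5, 6), (-2, -10)) = 17.4642
d((5, 6), (7, 11)) = 5.3852 <-- minimum
d((5, 6), (-10, 13)) = 16.5529
d((5, 6), (20, 13)) = 16.5529
d((-17, 17), (-2, -10)) = 30.8869
d((-17, 17), (7, 11)) = 24.7386
d((-17, 17), (-10, 13)) = 8.0623
d((-17, 17), (20, 13)) = 37.2156
d((-2, -10), (7, 11)) = 22.8473
d((-2, -10), (-10, 13)) = 24.3516
d((-2, -10), (20, 13)) = 31.8277
d((7, 11), (-10, 13)) = 17.1172
d((7, 11), (20, 13)) = 13.1529
d((-10, 13), (20, 13)) = 30.0

Closest pair: (5, 6) and (7, 11) with distance 5.3852

The closest pair is (5, 6) and (7, 11) with Euclidean distance 5.3852. For 7 points, brute-force pairwise comparison is shown above. For large n, the divide-and-conquer algorithm (sort by x, recurse on halves, check the dividing strip) achieves O(n log n).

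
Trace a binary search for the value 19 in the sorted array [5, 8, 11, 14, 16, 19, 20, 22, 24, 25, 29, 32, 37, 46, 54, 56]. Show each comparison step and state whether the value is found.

Binary search for 19 in [5, 8, 11, 14, 16, 19, 20, 22, 24, 25, 29, 32, 37, 46, 54, 56]:

lo=0, hi=15, mid=7, arr[mid]=22 -> 22 > 19, search left half
lo=0, hi=6, mid=3, arr[mid]=14 -> 14 < 19, search right half
lo=4, hi=6, mid=5, arr[mid]=19 -> Found target at index 5!

Binary search finds 19 at index 5 after 3 comparisons. The search repeatedly halves the search space by comparing with the middle element.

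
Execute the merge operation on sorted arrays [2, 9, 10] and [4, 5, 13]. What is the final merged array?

Merging process:

Compare 2 vs 4: take 2 from left. Merged: [2]
Compare 9 vs 4: take 4 from right. Merged: [2, 4]
Compare 9 vs 5: take 5 from right. Merged: [2, 4, 5]
Compare 9 vs 13: take 9 from left. Merged: [2, 4, 5, 9]
Compare 10 vs 13: take 10 from left. Merged: [2, 4, 5, 9, 10]
Append remaining from right: [13]. Merged: [2, 4, 5, 9, 10, 13]

Final merged array: [2, 4, 5, 9, 10, 13]
Total comparisons: 5

The merged array is [2, 4, 5, 9, 10, 13], requiring 5 comparisons. The merge step runs in O(n) time where n is the total number of elements.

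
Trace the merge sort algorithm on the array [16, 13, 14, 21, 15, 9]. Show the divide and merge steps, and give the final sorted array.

Merge sort trace:

Split: [16, 13, 14, 21, 15, 9] -> [16, 13, 14] and [21, 15, 9]
  Split: [16, 13, 14] -> [16] and [13, 14]
    Split: [13, 14] -> [13] and [14]
    Merge: [13] + [14] -> [13, 14]
  Merge: [16] + [13, 14] -> [13, 14, 16]
  Split: [21, 15, 9] -> [21] and [15, 9]
    Split: [15, 9] -> [15] and [9]
    Merge: [15] + [9] -> [9, 15]
  Merge: [21] + [9, 15] -> [9, 15, 21]
Merge: [13, 14, 16] + [9, 15, 21] -> [9, 13, 14, 15, 16, 21]

Final sorted array: [9, 13, 14, 15, 16, 21]

The merge sort proceeds by recursively splitting the array and merging sorted halves.
After all merges, the sorted array is [9, 13, 14, 15, 16, 21].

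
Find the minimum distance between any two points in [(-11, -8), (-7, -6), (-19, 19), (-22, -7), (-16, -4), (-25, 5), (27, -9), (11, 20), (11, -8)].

Computing all pairwise distances among 9 points:

d((-11, -8), (-7, -6)) = 4.4721 <-- minimum
d((-11, -8), (-19, 19)) = 28.1603
d((-11, -8), (-22, -7)) = 11.0454
d((-11, -8), (-16, -4)) = 6.4031
d((-11, -8), (-25, 5)) = 19.105
d((-11, -8), (27, -9)) = 38.0132
d((-11, -8), (11, 20)) = 35.609
d((-11, -8), (11, -8)) = 22.0
d((-7, -6), (-19, 19)) = 27.7308
d((-7, -6), (-22, -7)) = 15.0333
d((-7, -6), (-16, -4)) = 9.2195
d((-7, -6), (-25, 5)) = 21.095
d((-7, -6), (27, -9)) = 34.1321
d((-7, -6), (11, 20)) = 31.6228
d((-7, -6), (11, -8)) = 18.1108
d((-19, 19), (-22, -7)) = 26.1725
d((-19, 19), (-16, -4)) = 23.1948
d((-19, 19), (-25, 5)) = 15.2315
d((-19, 19), (27, -9)) = 53.8516
d((-19, 19), (11, 20)) = 30.0167
d((-19, 19), (11, -8)) = 40.3609
d((-22, -7), (-16, -4)) = 6.7082
d((-22, -7), (-25, 5)) = 12.3693
d((-22, -7), (27, -9)) = 49.0408
d((-22, -7), (11, 20)) = 42.638
d((-22, -7), (11, -8)) = 33.0151
d((-16, -4), (-25, 5)) = 12.7279
d((-16, -4), (27, -9)) = 43.2897
d((-16, -4), (11, 20)) = 36.1248
d((-16, -4), (11, -8)) = 27.2947
d((-25, 5), (27, -9)) = 53.8516
d((-25, 5), (11, 20)) = 39.0
d((-25, 5), (11, -8)) = 38.2753
d((27, -9), (11, 20)) = 33.121
d((27, -9), (11, -8)) = 16.0312
d((11, 20), (11, -8)) = 28.0

Closest pair: (-11, -8) and (-7, -6) with distance 4.4721

The closest pair is (-11, -8) and (-7, -6) with Euclidean distance 4.4721. For 9 points, brute-force pairwise comparison is shown above. For large n, the divide-and-conquer algorithm (sort by x, recurse on halves, check the dividing strip) achieves O(n log n).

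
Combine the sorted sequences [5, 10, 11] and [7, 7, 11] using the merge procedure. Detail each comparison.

Merging process:

Compare 5 vs 7: take 5 from left. Merged: [5]
Compare 10 vs 7: take 7 from right. Merged: [5, 7]
Compare 10 vs 7: take 7 from right. Merged: [5, 7, 7]
Compare 10 vs 11: take 10 from left. Merged: [5, 7, 7, 10]
Compare 11 vs 11: take 11 from left. Merged: [5, 7, 7, 10, 11]
Append remaining from right: [11]. Merged: [5, 7, 7, 10, 11, 11]

Final merged array: [5, 7, 7, 10, 11, 11]
Total comparisons: 5

The merged array is [5, 7, 7, 10, 11, 11], requiring 5 comparisons. The merge step runs in O(n) time where n is the total number of elements.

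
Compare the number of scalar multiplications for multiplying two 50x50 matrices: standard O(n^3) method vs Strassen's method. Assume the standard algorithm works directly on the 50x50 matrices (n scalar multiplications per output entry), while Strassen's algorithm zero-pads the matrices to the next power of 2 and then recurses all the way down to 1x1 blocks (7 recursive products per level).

Matrix multiplication for 50x50 matrices:

Strassen's algorithm requires power-of-2 dimensions. Pad 50x50 to 64x64 (next power of 2).

Standard algorithm: 50^3 = 125000 multiplications
Strassen's algorithm: 7^(log2(64)) = 7^6 = 117649 multiplications
Savings: 125000 - 117649 = 7351 multiplications

Standard: 125000 multiplications (50^3). Strassen: 117649 multiplications (7^6, after padding to 64x64). Strassen reduces 8 recursive multiplications to 7 at each level.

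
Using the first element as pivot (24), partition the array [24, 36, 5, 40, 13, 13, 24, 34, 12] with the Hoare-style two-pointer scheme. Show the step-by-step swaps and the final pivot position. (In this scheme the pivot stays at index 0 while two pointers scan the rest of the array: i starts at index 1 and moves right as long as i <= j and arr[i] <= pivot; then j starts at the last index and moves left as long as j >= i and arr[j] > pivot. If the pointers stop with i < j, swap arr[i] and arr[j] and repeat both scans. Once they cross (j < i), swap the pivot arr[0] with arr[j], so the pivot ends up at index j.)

Hoare-style two-pointer partition with pivot = 24:

Initial array: [24, 36, 5, 40, 13, 13, 24, 34, 12]

Pointers start at i = 1, j = 8.
i stops at index 1 (arr[1]=36 > 24), j stops at index 8 (arr[8]=12 <= 24): swap arr[1] and arr[8], array becomes [24, 12, 5, 40, 13, 13, 24, 34, 36]
i stops at index 3 (arr[3]=40 > 24), j stops at index 6 (arr[6]=24 <= 24): swap arr[3] and arr[6], array becomes [24, 12, 5, 24, 13, 13, 40, 34, 36]
i ends at 6, j ends at 5: the pointers have crossed (j < i), so scanning stops.

Swap pivot arr[0] with arr[5] to place pivot at position 5: [13, 12, 5, 24, 13, 24, 40, 34, 36]
Pivot position: 5

After partitioning with pivot 24, the array becomes [13, 12, 5, 24, 13, 24, 40, 34, 36]. The pivot is placed at index 5. All elements to the left of the pivot are <= 24, and all elements to the right are > 24.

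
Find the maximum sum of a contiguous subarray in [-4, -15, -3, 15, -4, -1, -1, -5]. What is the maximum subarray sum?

Using Kadane's algorithm on [-4, -15, -3, 15, -4, -1, -1, -5]:

Scanning through the array:
Position 1 (value -15): max_ending_here = -15, max_so_far = -4
Position 2 (value -3): max_ending_here = -3, max_so_far = -3
Position 3 (value 15): max_ending_here = 15, max_so_far = 15
Position 4 (value -4): max_ending_here = 11, max_so_far = 15
Position 5 (value -1): max_ending_here = 10, max_so_far = 15
Position 6 (value -1): max_ending_here = 9, max_so_far = 15
Position 7 (value -5): max_ending_here = 4, max_so_far = 15

Maximum subarray: [15]
Maximum sum: 15

The maximum subarray is [15] with sum 15. This subarray runs from index 3 to index 3.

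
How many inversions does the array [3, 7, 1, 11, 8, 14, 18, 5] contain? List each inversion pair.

Finding inversions in [3, 7, 1, 11, 8, 14, 18, 5]:

(0, 2): arr[0]=3 > arr[2]=1
(1, 2): arr[1]=7 > arr[2]=1
(1, 7): arr[1]=7 > arr[7]=5
(3, 4): arr[3]=11 > arr[4]=8
(3, 7): arr[3]=11 > arr[7]=5
(4, 7): arr[4]=8 > arr[7]=5
(5, 7): arr[5]=14 > arr[7]=5
(6, 7): arr[6]=18 > arr[7]=5

Total inversions: 8

The array has 8 inversion(s): (0,2), (1,2), (1,7), (3,4), (3,7), (4,7), (5,7), (6,7). Each pair (i,j) satisfies i < j and arr[i] > arr[j].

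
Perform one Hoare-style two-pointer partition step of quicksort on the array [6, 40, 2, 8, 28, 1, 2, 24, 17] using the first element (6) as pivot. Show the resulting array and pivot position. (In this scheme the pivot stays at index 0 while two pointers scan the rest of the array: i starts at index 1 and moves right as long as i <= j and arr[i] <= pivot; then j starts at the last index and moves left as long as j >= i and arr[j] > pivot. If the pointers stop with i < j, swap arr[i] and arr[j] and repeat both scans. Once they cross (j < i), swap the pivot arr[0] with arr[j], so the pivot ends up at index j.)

Hoare-style two-pointer partition with pivot = 6:

Initial array: [6, 40, 2, 8, 28, 1, 2, 24, 17]

Pointers start at i = 1, j = 8.
i stops at index 1 (arr[1]=40 > 6), j stops at index 6 (arr[6]=2 <= 6): swap arr[1] and arr[6], array becomes [6, 2, 2, 8, 28, 1, 40, 24, 17]
i stops at index 3 (arr[3]=8 > 6), j stops at index 5 (arr[5]=1 <= 6): swap arr[3] and arr[5], array becomes [6, 2, 2, 1, 28, 8, 40, 24, 17]
i ends at 4, j ends at 3: the pointers have crossed (j < i), so scanning stops.

Swap pivot arr[0] with arr[3] to place pivot at position 3: [1, 2, 2, 6, 28, 8, 40, 24, 17]
Pivot position: 3

After partitioning with pivot 6, the array becomes [1, 2, 2, 6, 28, 8, 40, 24, 17]. The pivot is placed at index 3. All elements to the left of the pivot are <= 6, and all elements to the right are > 6.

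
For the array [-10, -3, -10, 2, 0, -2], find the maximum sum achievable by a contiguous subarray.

Using Kadane's algorithm on [-10, -3, -10, 2, 0, -2]:

Scanning through the array:
Position 1 (value -3): max_ending_here = -3, max_so_far = -3
Position 2 (value -10): max_ending_here = -10, max_so_far = -3
Position 3 (value 2): max_ending_here = 2, max_so_far = 2
Position 4 (value 0): max_ending_here = 2, max_so_far = 2
Position 5 (value -2): max_ending_here = 0, max_so_far = 2

Maximum subarray: [2]
Maximum sum: 2

The maximum subarray is [2] with sum 2. This subarray runs from index 3 to index 3.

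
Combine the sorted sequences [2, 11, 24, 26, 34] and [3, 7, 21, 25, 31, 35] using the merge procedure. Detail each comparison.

Merging process:

Compare 2 vs 3: take 2 from left. Merged: [2]
Compare 11 vs 3: take 3 from right. Merged: [2, 3]
Compare 11 vs 7: take 7 from right. Merged: [2, 3, 7]
Compare 11 vs 21: take 11 from left. Merged: [2, 3, 7, 11]
Compare 24 vs 21: take 21 from right. Merged: [2, 3, 7, 11, 21]
Compare 24 vs 25: take 24 from left. Merged: [2, 3, 7, 11, 21, 24]
Compare 26 vs 25: take 25 from right. Merged: [2, 3, 7, 11, 21, 24, 25]
Compare 26 vs 31: take 26 from left. Merged: [2, 3, 7, 11, 21, 24, 25, 26]
Compare 34 vs 31: take 31 from right. Merged: [2, 3, 7, 11, 21, 24, 25, 26, 31]
Compare 34 vs 35: take 34 from left. Merged: [2, 3, 7, 11, 21, 24, 25, 26, 31, 34]
Append remaining from right: [35]. Merged: [2, 3, 7, 11, 21, 24, 25, 26, 31, 34, 35]

Final merged array: [2, 3, 7, 11, 21, 24, 25, 26, 31, 34, 35]
Total comparisons: 10

The merged array is [2, 3, 7, 11, 21, 24, 25, 26, 31, 34, 35], requiring 10 comparisons. The merge step runs in O(n) time where n is the total number of elements.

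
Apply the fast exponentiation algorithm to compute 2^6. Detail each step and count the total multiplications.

Computing 2^6 by squaring (build up from 2^1; each line after the first costs one multiplication):

2^1 = 2
2^2 = (2^1)^2 = 2^2 = 4
2^3 = 2 * 2^2 = 2 * 4 = 8
2^6 = (2^3)^2 = 8^2 = 64

Result: 64
Multiplications needed: 3 (3 lines after 2^1)

2^6 = 64. Using exponentiation by squaring, this requires 3 multiplications. The key idea: if the exponent is even, square the half-power; if odd, multiply by the base once.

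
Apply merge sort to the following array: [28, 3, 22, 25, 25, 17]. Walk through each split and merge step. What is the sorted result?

Merge sort trace:

Split: [28, 3, 22, 25, 25, 17] -> [28, 3, 22] and [25, 25, 17]
  Split: [28, 3, 22] -> [28] and [3, 22]
    Split: [3, 22] -> [3] and [22]
    Merge: [3] + [22] -> [3, 22]
  Merge: [28] + [3, 22] -> [3, 22, 28]
  Split: [25, 25, 17] -> [25] and [25, 17]
    Split: [25, 17] -> [25] and [17]
    Merge: [25] + [17] -> [17, 25]
  Merge: [25] + [17, 25] -> [17, 25, 25]
Merge: [3, 22, 28] + [17, 25, 25] -> [3, 17, 22, 25, 25, 28]

Final sorted array: [3, 17, 22, 25, 25, 28]

The merge sort proceeds by recursively splitting the array and merging sorted halves.
After all merges, the sorted array is [3, 17, 22, 25, 25, 28].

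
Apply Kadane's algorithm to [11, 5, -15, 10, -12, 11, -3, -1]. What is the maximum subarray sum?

Using Kadane's algorithm on [11, 5, -15, 10, -12, 11, -3, -1]:

Scanning through the array:
Position 1 (value 5): max_ending_here = 16, max_so_far = 16
Position 2 (value -15): max_ending_here = 1, max_so_far = 16
Position 3 (value 10): max_ending_here = 11, max_so_far = 16
Position 4 (value -12): max_ending_here = -1, max_so_far = 16
Position 5 (value 11): max_ending_here = 11, max_so_far = 16
Position 6 (value -3): max_ending_here = 8, max_so_far = 16
Position 7 (value -1): max_ending_here = 7, max_so_far = 16

Maximum subarray: [11, 5]
Maximum sum: 16

The maximum subarray is [11, 5] with sum 16. This subarray runs from index 0 to index 1.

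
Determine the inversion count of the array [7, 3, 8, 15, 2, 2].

Finding inversions in [7, 3, 8, 15, 2, 2]:

(0, 1): arr[0]=7 > arr[1]=3
(0, 4): arr[0]=7 > arr[4]=2
(0, 5): arr[0]=7 > arr[5]=2
(1, 4): arr[1]=3 > arr[4]=2
(1, 5): arr[1]=3 > arr[5]=2
(2, 4): arr[2]=8 > arr[4]=2
(2, 5): arr[2]=8 > arr[5]=2
(3, 4): arr[3]=15 > arr[4]=2
(3, 5): arr[3]=15 > arr[5]=2

Total inversions: 9

The array has 9 inversion(s): (0,1), (0,4), (0,5), (1,4), (1,5), (2,4), (2,5), (3,4), (3,5). Each pair (i,j) satisfies i < j and arr[i] > arr[j].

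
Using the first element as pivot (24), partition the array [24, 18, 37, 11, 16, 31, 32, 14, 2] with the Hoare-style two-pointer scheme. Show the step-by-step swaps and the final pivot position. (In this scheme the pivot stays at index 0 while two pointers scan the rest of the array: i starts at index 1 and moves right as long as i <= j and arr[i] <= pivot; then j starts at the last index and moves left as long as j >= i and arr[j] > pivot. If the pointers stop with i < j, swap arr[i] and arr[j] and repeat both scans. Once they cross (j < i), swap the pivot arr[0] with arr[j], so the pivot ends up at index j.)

Hoare-style two-pointer partition with pivot = 24:

Initial array: [24, 18, 37, 11, 16, 31, 32, 14, 2]

Pointers start at i = 1, j = 8.
i stops at index 2 (arr[2]=37 > 24), j stops at index 8 (arr[8]=2 <= 24): swap arr[2] and arr[8], array becomes [24, 18, 2, 11, 16, 31, 32, 14, 37]
i stops at index 5 (arr[5]=31 > 24), j stops at index 7 (arr[7]=14 <= 24): swap arr[5] and arr[7], array becomes [24, 18, 2, 11, 16, 14, 32, 31, 37]
i ends at 6, j ends at 5: the pointers have crossed (j < i), so scanning stops.

Swap pivot arr[0] with arr[5] to place pivot at position 5: [14, 18, 2, 11, 16, 24, 32, 31, 37]
Pivot position: 5

After partitioning with pivot 24, the array becomes [14, 18, 2, 11, 16, 24, 32, 31, 37]. The pivot is placed at index 5. All elements to the left of the pivot are <= 24, and all elements to the right are > 24.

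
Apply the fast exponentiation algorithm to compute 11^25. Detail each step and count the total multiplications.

Computing 11^25 by squaring (build up from 11^1; each line after the first costs one multiplication):

11^1 = 11
11^2 = (11^1)^2 = 11^2 = 121
11^3 = 11 * 11^2 = 11 * 121 = 1331
11^6 = (11^3)^2 = 1331^2 = 1771561
11^12 = (11^6)^2 = 1771561^2 = 3138428376721
11^24 = (11^12)^2 = 3138428376721^2 = 9849732675807611094711841
11^25 = 11 * 11^24 = 11 * 9849732675807611094711841 = 108347059433883722041830251

Result: 108347059433883722041830251
Multiplications needed: 6 (6 lines after 11^1)

11^25 = 108347059433883722041830251. Using exponentiation by squaring, this requires 6 multiplications. The key idea: if the exponent is even, square the half-power; if odd, multiply by the base once.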